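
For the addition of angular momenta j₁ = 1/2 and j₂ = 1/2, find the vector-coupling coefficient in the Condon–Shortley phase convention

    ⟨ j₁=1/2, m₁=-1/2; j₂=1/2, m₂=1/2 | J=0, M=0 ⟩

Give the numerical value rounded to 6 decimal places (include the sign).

triangle: 1!×0!×0!/2! = 1/2
(j±m)!: 0!×1!×1!×0!×0!×0! = 1
prefactor² = (2J+1)×Δ×N² = 1/2
  k=1: −1/(1!×0!×0!×0!×0!×0!) = -1
Σ = -1  ⇒  CG² = 1/2×(-1)² = 1/2
CG = −√(1/2) = -0.707107

-0.707107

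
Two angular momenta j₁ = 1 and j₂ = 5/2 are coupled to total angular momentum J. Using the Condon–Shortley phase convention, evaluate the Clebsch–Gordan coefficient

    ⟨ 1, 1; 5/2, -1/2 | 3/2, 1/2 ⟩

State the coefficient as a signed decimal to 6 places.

j₁+j₂−J=2  J+j₁−j₂=0  J−j₁+j₂=3  j₁+j₂+J+1=6
(j₁±m₁, j₂±m₂, J±M) = (2,0,2,3,2,1)
P² = 16/5
sum k=0..0:
  [0] +1/4 = 1/4
S = 1/4
C² = P²·S² = 1/5 ; C = +0.447214

+0.447214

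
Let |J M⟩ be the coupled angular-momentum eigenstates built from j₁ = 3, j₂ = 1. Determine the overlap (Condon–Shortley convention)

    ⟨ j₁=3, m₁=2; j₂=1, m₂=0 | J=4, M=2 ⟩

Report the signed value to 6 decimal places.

j₁+j₂−J=0  J+j₁−j₂=6  J−j₁+j₂=2  j₁+j₂+J+1=9
(j₁±m₁, j₂±m₂, J±M) = (5,1,1,1,6,2)
P² = 43200/7
sum k=0..0:
  [0] +1/120 = 1/120
S = 1/120
C² = P²·S² = 3/7 ; C = +0.654654

+√(3/7) ≈ +0.654654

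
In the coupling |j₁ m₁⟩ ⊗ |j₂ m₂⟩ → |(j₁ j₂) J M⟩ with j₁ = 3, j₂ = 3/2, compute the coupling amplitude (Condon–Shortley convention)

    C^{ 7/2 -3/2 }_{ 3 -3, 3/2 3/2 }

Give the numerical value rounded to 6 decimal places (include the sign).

−√(2/21) ≈ -0.308607

j₁+j₂−J=1  J+j₁−j₂=5  J−j₁+j₂=2  j₁+j₂+J+1=9
(j₁±m₁, j₂±m₂, J±M) = (0,6,3,0,2,5)
P² = 38400/7
sum k=1..1:
  [1] −1/240 = -1/240
S = -1/240
C² = P²·S² = 2/21 ; C = -0.308607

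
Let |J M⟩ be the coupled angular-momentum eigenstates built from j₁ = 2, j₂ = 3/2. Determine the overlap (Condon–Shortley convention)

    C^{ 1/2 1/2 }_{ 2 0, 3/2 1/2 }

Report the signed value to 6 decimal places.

+0.447214  (= +√(1/5))

j₁+j₂−J=3  J+j₁−j₂=1  J−j₁+j₂=0  j₁+j₂+J+1=5
(j₁±m₁, j₂±m₂, J±M) = (2,2,2,1,1,0)
P² = 4/5
sum k=2..2:
  [2] +1/2 = 1/2
S = 1/2
C² = P²·S² = 1/5 ; C = +0.447214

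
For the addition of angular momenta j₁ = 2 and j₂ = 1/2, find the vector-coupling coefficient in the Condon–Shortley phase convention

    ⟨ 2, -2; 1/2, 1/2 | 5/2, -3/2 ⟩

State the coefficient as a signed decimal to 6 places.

+√(1/5) = +0.447214

√[6·0!4!1!/6! · 0!4!1!0!1!4!] = √(576/5)
  +(−1)^0/∏(0,0,4,1,0,0)! = 1/24  (running 1/24)
⟨..|..⟩ = √(576/5)·(1/24) = +0.447214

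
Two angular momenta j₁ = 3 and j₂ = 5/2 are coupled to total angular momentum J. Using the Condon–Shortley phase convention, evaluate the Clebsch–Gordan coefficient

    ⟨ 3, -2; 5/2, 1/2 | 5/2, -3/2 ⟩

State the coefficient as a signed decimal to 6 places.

+0.267261  (= +√(1/14))

√[6·3!3!2!/9! · 1!5!3!2!1!4!] = √(288/7)
  +(−1)^2/∏(2,1,3,1,0,1)! = 1/12  (running 1/12)
  +(−1)^3/∏(3,0,2,0,1,2)! = -1/24  (running 1/24)
⟨..|..⟩ = √(288/7)·(1/24) = +0.267261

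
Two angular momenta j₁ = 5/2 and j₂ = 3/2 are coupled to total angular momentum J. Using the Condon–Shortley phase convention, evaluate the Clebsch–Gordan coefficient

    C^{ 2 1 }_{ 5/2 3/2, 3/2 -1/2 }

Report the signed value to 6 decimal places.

+0.154303

triangle: 2!·3!·1!/7! = 12/5040
(j±m)!: 4!·1!·1!·2!·3!·1! = 288
prefactor² = (2J+1)·Δ·N² = 24/7
  k=0: +1/(0!·2!·1!·1!·2!·0!) = 1/4
  k=1: −1/(1!·1!·0!·0!·3!·1!) = -1/6
Σ = 1/12  ⇒  CG² = 24/7·1/12² = 1/42
CG = +√(1/42) = +0.154303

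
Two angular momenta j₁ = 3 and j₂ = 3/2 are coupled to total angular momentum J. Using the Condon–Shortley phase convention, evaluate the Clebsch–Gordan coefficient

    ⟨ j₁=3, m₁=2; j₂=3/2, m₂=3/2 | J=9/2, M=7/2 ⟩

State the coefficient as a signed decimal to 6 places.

+0.816497  (= +√(2/3))

√[10·0!6!3!/10! · 5!1!3!0!8!1!] = √(345600)
  +(−1)^0/∏(0,0,1,3,5,0)! = 1/720  (running 1/720)
⟨..|..⟩ = √(345600)·(1/720) = +0.816497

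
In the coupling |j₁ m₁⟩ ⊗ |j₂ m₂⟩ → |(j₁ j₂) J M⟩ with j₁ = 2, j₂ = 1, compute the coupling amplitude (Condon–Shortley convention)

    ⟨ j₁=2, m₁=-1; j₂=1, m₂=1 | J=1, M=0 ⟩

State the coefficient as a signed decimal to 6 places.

√[3·2!2!0!/5! · 1!3!2!0!1!1!] = √(6/5)
  +(−1)^2/∏(2,0,1,0,1,0)! = 1/2  (running 1/2)
⟨..|..⟩ = √(6/5)·(1/2) = +0.547723

+√(3/10) = +0.547723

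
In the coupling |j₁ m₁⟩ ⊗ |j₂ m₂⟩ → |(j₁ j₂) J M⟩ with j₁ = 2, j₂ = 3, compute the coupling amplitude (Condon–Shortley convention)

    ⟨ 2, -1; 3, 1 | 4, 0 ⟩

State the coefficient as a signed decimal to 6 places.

√[9·1!3!5!/10! · 1!3!4!2!4!4!] = √(10368/35)
  +(−1)^0/∏(0,1,3,4,0,1)! = 1/144  (running 1/144)
  +(−1)^1/∏(1,0,2,3,1,2)! = -1/24  (running -5/144)
⟨..|..⟩ = √(10368/35)·(-5/144) = -0.597614

-0.597614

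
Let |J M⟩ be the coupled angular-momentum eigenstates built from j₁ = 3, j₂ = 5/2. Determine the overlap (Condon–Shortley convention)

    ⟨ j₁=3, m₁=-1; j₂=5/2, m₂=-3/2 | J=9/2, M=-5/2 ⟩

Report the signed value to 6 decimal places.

+0.317821

√[10·1!5!4!/11! · 2!4!1!4!2!7!] = √(92160/11)
  +(−1)^0/∏(0,1,4,1,1,3)! = 1/144  (running 1/144)
  +(−1)^1/∏(1,0,3,0,2,4)! = -1/288  (running 1/288)
⟨..|..⟩ = √(92160/11)·(1/288) = +0.317821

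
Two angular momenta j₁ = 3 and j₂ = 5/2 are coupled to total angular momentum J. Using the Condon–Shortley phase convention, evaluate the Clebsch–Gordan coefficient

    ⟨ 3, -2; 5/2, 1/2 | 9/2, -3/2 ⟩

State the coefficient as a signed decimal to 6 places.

−√(169/462) ≈ -0.604815

√[10·1!5!4!/11! · 1!5!3!2!3!6!] = √(345600/77)
  +(−1)^0/∏(0,1,5,3,0,1)! = 1/720  (running 1/720)
  +(−1)^1/∏(1,0,4,2,1,2)! = -1/96  (running -13/1440)
⟨..|..⟩ = √(345600/77)·(-13/1440) = -0.604815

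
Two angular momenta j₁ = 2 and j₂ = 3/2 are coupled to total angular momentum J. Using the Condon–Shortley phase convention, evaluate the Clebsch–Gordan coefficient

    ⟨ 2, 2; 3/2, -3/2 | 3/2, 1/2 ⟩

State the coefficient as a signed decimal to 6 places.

triangle: 2!×2!×1!/6! = 4/720
(j±m)!: 4!×0!×0!×3!×2!×1! = 288
prefactor² = (2J+1)×Δ×N² = 32/5
  k=0: +1/(0!×2!×0!×0!×2!×1!) = 1/4
Σ = 1/4  ⇒  CG² = 32/5×1/4² = 2/5
CG = +√(2/5) = +0.632456

+√(2/5) ≈ +0.632456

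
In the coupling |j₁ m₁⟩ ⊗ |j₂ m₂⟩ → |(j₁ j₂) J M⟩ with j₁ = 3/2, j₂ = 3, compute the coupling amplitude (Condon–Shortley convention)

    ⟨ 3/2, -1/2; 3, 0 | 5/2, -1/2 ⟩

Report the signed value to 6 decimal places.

√[6·2!1!4!/8! · 1!2!3!3!2!3!] = √(216/35)
  +(−1)^1/∏(1,1,1,2,0,2)! = -1/4  (running -1/4)
  +(−1)^2/∏(2,0,0,1,1,3)! = 1/12  (running -1/6)
⟨..|..⟩ = √(216/35)·(-1/6) = -0.414039

−√(6/35) ≈ -0.414039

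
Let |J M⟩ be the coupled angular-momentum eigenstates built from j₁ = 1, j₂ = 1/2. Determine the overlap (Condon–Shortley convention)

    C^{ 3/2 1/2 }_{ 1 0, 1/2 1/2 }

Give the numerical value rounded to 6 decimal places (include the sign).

+0.816497

√[4·0!2!1!/4! · 1!1!1!0!2!1!] = √(2/3)
  +(−1)^0/∏(0,0,1,1,1,0)! = 1  (running 1)
⟨..|..⟩ = √(2/3)·(1) = +0.816497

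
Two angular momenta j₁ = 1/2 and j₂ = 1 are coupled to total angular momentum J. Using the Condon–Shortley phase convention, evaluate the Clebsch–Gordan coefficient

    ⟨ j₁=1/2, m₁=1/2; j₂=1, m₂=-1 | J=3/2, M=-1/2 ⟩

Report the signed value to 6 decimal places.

j₁+j₂−J=0  J+j₁−j₂=1  J−j₁+j₂=2  j₁+j₂+J+1=4
(j₁±m₁, j₂±m₂, J±M) = (1,0,0,2,1,2)
P² = 4/3
sum k=0..0:
  [0] +1/2 = 1/2
S = 1/2
C² = P²·S² = 1/3 ; C = +0.577350

+√(1/3) ≈ +0.577350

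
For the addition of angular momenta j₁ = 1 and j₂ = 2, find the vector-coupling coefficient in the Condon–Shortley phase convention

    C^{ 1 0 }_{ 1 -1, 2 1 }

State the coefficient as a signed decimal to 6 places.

j₁+j₂−J=2  J+j₁−j₂=0  J−j₁+j₂=2  j₁+j₂+J+1=5
(j₁±m₁, j₂±m₂, J±M) = (0,2,3,1,1,1)
P² = 6/5
sum k=2..2:
  [2] +1/2 = 1/2
S = 1/2
C² = P²·S² = 3/10 ; C = +0.547723

+√(3/10) = +0.547723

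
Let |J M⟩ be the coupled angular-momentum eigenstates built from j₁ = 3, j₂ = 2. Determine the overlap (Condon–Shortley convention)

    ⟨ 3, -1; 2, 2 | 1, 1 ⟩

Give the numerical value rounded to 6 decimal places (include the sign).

+0.169031

√[3·4!2!0!/7! · 2!4!4!0!2!0!] = √(2304/35)
  +(−1)^4/∏(4,0,0,0,2,0)! = 1/48  (running 1/48)
⟨..|..⟩ = √(2304/35)·(1/48) = +0.169031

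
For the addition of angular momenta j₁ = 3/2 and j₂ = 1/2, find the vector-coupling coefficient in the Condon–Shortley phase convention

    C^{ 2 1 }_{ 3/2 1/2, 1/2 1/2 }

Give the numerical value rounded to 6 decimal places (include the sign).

triangle: 0!·3!·1!/5! = 6/120
(j±m)!: 2!·1!·1!·0!·3!·1! = 12
prefactor² = (2J+1)·Δ·N² = 3
  k=0: +1/(0!·0!·1!·1!·2!·0!) = 1/2
Σ = 1/2  ⇒  CG² = 3·1/2² = 3/4
CG = +√(3/4) = +0.866025

+0.866025  (= +√(3/4))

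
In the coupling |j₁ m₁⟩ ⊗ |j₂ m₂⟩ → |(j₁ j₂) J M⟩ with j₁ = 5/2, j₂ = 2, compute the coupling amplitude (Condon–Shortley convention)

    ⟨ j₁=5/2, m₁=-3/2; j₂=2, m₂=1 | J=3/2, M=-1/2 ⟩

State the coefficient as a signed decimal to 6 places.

+√(2/105) = +0.138013

j₁+j₂−J=3  J+j₁−j₂=2  J−j₁+j₂=1  j₁+j₂+J+1=7
(j₁±m₁, j₂±m₂, J±M) = (1,4,3,1,1,2)
P² = 96/35
sum k=2..3:
  [2] +1/4 = 1/4
  [3] −1/6 = -1/6
S = 1/12
C² = P²·S² = 2/105 ; C = +0.138013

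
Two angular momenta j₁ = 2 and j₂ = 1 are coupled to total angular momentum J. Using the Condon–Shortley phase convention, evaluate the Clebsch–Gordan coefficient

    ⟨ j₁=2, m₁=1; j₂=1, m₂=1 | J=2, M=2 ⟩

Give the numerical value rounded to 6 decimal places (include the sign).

−√(1/3) ≈ -0.577350

triangle: 1!*3!*1!/6! = 6/720
(j±m)!: 3!*1!*2!*0!*4!*0! = 288
prefactor² = (2J+1)*Δ*N² = 12
  k=1: −1/(1!*0!*0!*1!*3!*0!) = -1/6
Σ = -1/6  ⇒  CG² = 12*(-1/6)² = 1/3
CG = −√(1/3) = -0.577350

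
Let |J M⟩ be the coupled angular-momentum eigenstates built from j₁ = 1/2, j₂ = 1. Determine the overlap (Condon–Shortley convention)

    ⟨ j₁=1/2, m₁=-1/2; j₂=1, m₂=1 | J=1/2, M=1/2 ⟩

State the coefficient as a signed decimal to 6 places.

√[2·1!0!1!/3! · 0!1!2!0!1!0!] = √(2/3)
  +(−1)^1/∏(1,0,0,1,0,0)! = -1  (running -1)
⟨..|..⟩ = √(2/3)·(-1) = -0.816497

−√(2/3) ≈ -0.816497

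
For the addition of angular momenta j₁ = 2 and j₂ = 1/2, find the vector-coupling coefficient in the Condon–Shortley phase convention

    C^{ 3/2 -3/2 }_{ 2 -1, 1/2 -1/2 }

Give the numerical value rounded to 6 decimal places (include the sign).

√[4·1!3!0!/5! · 1!3!0!1!0!3!] = √(36/5)
  +(−1)^0/∏(0,1,3,0,0,0)! = 1/6  (running 1/6)
⟨..|..⟩ = √(36/5)·(1/6) = +0.447214

+0.447214  (= +√(1/5))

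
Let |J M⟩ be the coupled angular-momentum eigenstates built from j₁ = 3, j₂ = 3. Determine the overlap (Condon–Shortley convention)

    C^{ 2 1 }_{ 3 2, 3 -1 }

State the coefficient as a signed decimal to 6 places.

√[5·4!2!2!/9! · 5!1!2!4!3!1!] = √(320/7)
  +(−1)^0/∏(0,4,1,2,1,0)! = 1/48  (running 1/48)
  +(−1)^1/∏(1,3,0,1,2,1)! = -1/12  (running -1/16)
⟨..|..⟩ = √(320/7)·(-1/16) = -0.422577

−√(5/28) ≈ -0.422577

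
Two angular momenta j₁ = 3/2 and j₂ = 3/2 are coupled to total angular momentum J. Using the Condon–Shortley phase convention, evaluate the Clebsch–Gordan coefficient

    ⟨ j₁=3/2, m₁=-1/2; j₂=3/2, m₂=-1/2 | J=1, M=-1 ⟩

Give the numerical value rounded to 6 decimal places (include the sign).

√[3·2!1!1!/5! · 1!2!1!2!0!2!] = √(2/5)
  +(−1)^1/∏(1,1,1,0,0,1)! = -1  (running -1)
⟨..|..⟩ = √(2/5)·(-1) = -0.632456

−√(2/5) = -0.632456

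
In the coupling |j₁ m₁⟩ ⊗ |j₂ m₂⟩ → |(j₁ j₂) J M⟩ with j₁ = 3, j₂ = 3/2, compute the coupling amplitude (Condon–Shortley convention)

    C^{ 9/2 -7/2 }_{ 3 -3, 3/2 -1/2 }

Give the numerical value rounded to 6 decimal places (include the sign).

√[10·0!6!3!/10! · 0!6!1!2!1!8!] = √(691200)
  +(−1)^0/∏(0,0,6,1,0,2)! = 1/1440  (running 1/1440)
⟨..|..⟩ = √(691200)·(1/1440) = +0.577350

+√(1/3) ≈ +0.577350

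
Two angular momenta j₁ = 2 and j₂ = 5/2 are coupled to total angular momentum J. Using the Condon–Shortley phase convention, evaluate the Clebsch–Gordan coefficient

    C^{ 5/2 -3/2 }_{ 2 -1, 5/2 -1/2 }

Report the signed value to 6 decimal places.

−√(6/35) = -0.414039

j₁+j₂−J=2  J+j₁−j₂=2  J−j₁+j₂=3  j₁+j₂+J+1=8
(j₁±m₁, j₂±m₂, J±M) = (1,3,2,3,1,4)
P² = 216/35
sum k=1..2:
  [1] −1/4 = -1/4
  [2] +1/12 = 1/12
S = -1/6
C² = P²·S² = 6/35 ; C = -0.414039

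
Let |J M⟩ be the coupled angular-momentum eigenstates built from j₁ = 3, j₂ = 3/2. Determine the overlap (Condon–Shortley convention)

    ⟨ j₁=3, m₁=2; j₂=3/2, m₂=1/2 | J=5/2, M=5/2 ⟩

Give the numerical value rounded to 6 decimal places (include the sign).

-0.597614  (= −√(5/14))

triangle: 2!×4!×1!/8! = 48/40320
(j±m)!: 5!×1!×2!×1!×5!×0! = 28800
prefactor² = (2J+1)×Δ×N² = 1440/7
  k=1: −1/(1!×1!×0!×1!×4!×0!) = -1/24
Σ = -1/24  ⇒  CG² = 1440/7×(-1/24)² = 5/14
CG = −√(5/14) = -0.597614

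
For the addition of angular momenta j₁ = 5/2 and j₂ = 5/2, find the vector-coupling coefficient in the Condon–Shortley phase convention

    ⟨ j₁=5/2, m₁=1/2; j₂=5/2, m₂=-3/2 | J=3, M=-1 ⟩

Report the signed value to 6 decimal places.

+0.182574

triangle: 2!×3!×3!/9! = 72/362880
(j±m)!: 3!×2!×1!×4!×2!×4! = 13824
prefactor² = (2J+1)×Δ×N² = 96/5
  k=0: +1/(0!×2!×2!×1!×1!×2!) = 1/8
  k=1: −1/(1!×1!×1!×0!×2!×3!) = -1/12
Σ = 1/24  ⇒  CG² = 96/5×1/24² = 1/30
CG = +√(1/30) = +0.182574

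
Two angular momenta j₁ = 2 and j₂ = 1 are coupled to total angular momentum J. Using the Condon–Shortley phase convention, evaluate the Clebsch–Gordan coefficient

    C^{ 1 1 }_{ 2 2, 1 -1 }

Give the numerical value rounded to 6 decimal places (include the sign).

+√(3/5) ≈ +0.774597

j₁+j₂−J=2  J+j₁−j₂=2  J−j₁+j₂=0  j₁+j₂+J+1=5
(j₁±m₁, j₂±m₂, J±M) = (4,0,0,2,2,0)
P² = 48/5
sum k=0..0:
  [0] +1/4 = 1/4
S = 1/4
C² = P²·S² = 3/5 ; C = +0.774597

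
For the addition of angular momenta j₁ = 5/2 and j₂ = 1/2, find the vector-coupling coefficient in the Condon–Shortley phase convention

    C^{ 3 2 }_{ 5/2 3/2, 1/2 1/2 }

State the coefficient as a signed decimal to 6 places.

√[7·0!5!1!/7! · 4!1!1!0!5!1!] = √(480)
  +(−1)^0/∏(0,0,1,1,4,0)! = 1/24  (running 1/24)
⟨..|..⟩ = √(480)·(1/24) = +0.912871

+0.912871  (= +√(5/6))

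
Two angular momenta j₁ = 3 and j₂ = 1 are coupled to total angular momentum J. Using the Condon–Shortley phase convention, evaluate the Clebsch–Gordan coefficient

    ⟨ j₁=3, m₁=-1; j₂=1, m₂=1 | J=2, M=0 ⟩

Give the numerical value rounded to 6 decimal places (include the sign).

+0.534522

j₁+j₂−J=2  J+j₁−j₂=4  J−j₁+j₂=0  j₁+j₂+J+1=7
(j₁±m₁, j₂±m₂, J±M) = (2,4,2,0,2,2)
P² = 128/7
sum k=2..2:
  [2] +1/8 = 1/8
S = 1/8
C² = P²·S² = 2/7 ; C = +0.534522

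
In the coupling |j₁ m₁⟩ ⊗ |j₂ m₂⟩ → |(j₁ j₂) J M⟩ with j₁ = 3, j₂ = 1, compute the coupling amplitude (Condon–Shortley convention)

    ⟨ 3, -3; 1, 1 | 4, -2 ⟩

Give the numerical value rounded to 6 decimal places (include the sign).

triangle: 0!*6!*2!/9! = 1440/362880
(j±m)!: 0!*6!*2!*0!*2!*6! = 2073600
prefactor² = (2J+1)*Δ*N² = 518400/7
  k=0: +1/(0!*0!*6!*2!*0!*0!) = 1/1440
Σ = 1/1440  ⇒  CG² = 518400/7*1/1440² = 1/28
CG = +√(1/28) = +0.188982

+√(1/28) = +0.188982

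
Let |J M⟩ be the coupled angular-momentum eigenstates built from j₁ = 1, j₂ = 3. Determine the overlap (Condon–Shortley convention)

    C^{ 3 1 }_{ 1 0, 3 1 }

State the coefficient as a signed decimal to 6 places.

j₁+j₂−J=1  J+j₁−j₂=1  J−j₁+j₂=5  j₁+j₂+J+1=8
(j₁±m₁, j₂±m₂, J±M) = (1,1,4,2,4,2)
P² = 48
sum k=0..1:
  [0] +1/24 = 1/24
  [1] −1/12 = -1/12
S = -1/24
C² = P²·S² = 1/12 ; C = -0.288675

-0.288675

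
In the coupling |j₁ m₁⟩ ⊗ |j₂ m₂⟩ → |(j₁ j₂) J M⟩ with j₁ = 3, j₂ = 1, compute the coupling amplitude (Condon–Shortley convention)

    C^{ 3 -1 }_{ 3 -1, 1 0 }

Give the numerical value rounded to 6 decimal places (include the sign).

−√(1/12) ≈ -0.288675

√[7·1!5!1!/8! · 2!4!1!1!2!4!] = √(48)
  +(−1)^0/∏(0,1,4,1,1,0)! = 1/24  (running 1/24)
  +(−1)^1/∏(1,0,3,0,2,1)! = -1/12  (running -1/24)
⟨..|..⟩ = √(48)·(-1/24) = -0.288675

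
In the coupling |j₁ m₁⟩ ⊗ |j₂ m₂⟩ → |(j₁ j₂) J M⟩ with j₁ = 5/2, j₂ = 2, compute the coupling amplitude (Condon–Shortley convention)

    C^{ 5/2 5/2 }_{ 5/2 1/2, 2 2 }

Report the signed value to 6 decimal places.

+0.462910

√[6·2!3!2!/8! · 3!2!4!0!5!0!] = √(864/7)
  +(−1)^2/∏(2,0,0,2,3,0)! = 1/24  (running 1/24)
⟨..|..⟩ = √(864/7)·(1/24) = +0.462910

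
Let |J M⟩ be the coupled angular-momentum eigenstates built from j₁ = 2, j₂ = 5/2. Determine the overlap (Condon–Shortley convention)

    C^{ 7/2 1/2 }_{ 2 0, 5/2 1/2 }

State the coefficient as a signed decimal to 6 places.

√[8·1!3!4!/9! · 2!2!3!2!4!3!] = √(768/35)
  +(−1)^0/∏(0,1,2,3,1,1)! = 1/12  (running 1/12)
  +(−1)^1/∏(1,0,1,2,2,2)! = -1/8  (running -1/24)
⟨..|..⟩ = √(768/35)·(-1/24) = -0.195180

-0.195180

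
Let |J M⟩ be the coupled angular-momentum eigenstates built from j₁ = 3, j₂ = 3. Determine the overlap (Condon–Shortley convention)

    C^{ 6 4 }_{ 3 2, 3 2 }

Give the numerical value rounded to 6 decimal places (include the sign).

+0.738549  (= +√(6/11))

j₁+j₂−J=0  J+j₁−j₂=6  J−j₁+j₂=6  j₁+j₂+J+1=13
(j₁±m₁, j₂±m₂, J±M) = (5,1,5,1,10,2)
P² = 1244160000/11
sum k=0..0:
  [0] +1/14400 = 1/14400
S = 1/14400
C² = P²·S² = 6/11 ; C = +0.738549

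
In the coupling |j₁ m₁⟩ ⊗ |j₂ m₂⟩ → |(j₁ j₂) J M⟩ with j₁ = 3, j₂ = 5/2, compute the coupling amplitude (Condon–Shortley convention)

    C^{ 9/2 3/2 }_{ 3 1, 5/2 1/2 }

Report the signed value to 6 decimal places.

j₁+j₂−J=1  J+j₁−j₂=5  J−j₁+j₂=4  j₁+j₂+J+1=11
(j₁±m₁, j₂±m₂, J±M) = (4,2,3,2,6,3)
P² = 138240/77
sum k=0..1:
  [0] +1/72 = 1/72
  [1] −1/96 = -1/96
S = 1/288
C² = P²·S² = 5/231 ; C = +0.147122

+√(5/231) = +0.147122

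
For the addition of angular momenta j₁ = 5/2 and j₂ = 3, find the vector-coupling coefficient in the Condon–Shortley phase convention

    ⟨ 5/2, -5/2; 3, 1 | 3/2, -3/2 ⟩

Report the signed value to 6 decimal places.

j₁+j₂−J=4  J+j₁−j₂=1  J−j₁+j₂=2  j₁+j₂+J+1=8
(j₁±m₁, j₂±m₂, J±M) = (0,5,4,2,0,3)
P² = 1152/7
sum k=4..4:
  [4] +1/48 = 1/48
S = 1/48
C² = P²·S² = 1/14 ; C = +0.267261

+√(1/14) ≈ +0.267261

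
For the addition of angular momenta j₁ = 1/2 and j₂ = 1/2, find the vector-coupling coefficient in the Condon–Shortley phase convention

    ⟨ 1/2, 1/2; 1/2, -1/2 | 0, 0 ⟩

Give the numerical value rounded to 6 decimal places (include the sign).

√[1·1!0!0!/2! · 1!0!0!1!0!0!] = √(1/2)
  +(−1)^0/∏(0,1,0,0,0,0)! = 1  (running 1)
⟨..|..⟩ = √(1/2)·(1) = +0.707107

+√(1/2) ≈ +0.707107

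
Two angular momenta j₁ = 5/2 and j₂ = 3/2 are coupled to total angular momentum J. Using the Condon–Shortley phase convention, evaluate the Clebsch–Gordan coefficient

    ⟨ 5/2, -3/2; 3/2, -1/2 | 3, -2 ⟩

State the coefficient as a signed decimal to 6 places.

-0.288675  (= −√(1/12))

triangle: 1!·4!·2!/8! = 48/40320
(j±m)!: 1!·4!·1!·2!·1!·5! = 5760
prefactor² = (2J+1)·Δ·N² = 48
  k=0: +1/(0!·1!·4!·1!·0!·1!) = 1/24
  k=1: −1/(1!·0!·3!·0!·1!·2!) = -1/12
Σ = -1/24  ⇒  CG² = 48·(-1/24)² = 1/12
CG = −√(1/12) = -0.288675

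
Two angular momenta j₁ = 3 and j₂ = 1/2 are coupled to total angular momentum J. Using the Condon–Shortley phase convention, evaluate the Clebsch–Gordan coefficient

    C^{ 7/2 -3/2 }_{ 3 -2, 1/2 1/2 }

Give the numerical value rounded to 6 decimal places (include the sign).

triangle: 0!·6!·1!/8! = 720/40320
(j±m)!: 1!·5!·1!·0!·2!·5! = 28800
prefactor² = (2J+1)·Δ·N² = 28800/7
  k=0: +1/(0!·0!·5!·1!·1!·0!) = 1/120
Σ = 1/120  ⇒  CG² = 28800/7·1/120² = 2/7
CG = +√(2/7) = +0.534522

+√(2/7) ≈ +0.534522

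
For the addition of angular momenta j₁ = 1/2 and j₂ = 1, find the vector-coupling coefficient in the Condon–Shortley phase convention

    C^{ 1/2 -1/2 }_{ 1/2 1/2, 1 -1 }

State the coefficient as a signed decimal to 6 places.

+√(2/3) ≈ +0.816497

triangle: 1!*0!*1!/3! = 1/6
(j±m)!: 1!*0!*0!*2!*0!*1! = 2
prefactor² = (2J+1)*Δ*N² = 2/3
  k=0: +1/(0!*1!*0!*0!*0!*1!) = 1
Σ = 1  ⇒  CG² = 2/3*1² = 2/3
CG = +√(2/3) = +0.816497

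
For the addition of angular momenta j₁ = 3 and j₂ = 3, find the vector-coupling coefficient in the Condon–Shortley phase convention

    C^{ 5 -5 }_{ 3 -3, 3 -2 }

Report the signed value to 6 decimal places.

triangle: 1!·5!·5!/12! = 14400/479001600
(j±m)!: 0!·6!·1!·5!·0!·10! = 313528320000
prefactor² = (2J+1)·Δ·N² = 103680000
  k=1: −1/(1!·0!·5!·0!·0!·5!) = -1/14400
Σ = -1/14400  ⇒  CG² = 103680000·(-1/14400)² = 1/2
CG = −√(1/2) = -0.707107

−√(1/2) ≈ -0.707107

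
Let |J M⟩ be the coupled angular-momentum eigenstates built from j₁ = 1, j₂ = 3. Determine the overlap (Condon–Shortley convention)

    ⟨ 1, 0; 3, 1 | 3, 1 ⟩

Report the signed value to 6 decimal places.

−√(1/12) = -0.288675

j₁+j₂−J=1  J+j₁−j₂=1  J−j₁+j₂=5  j₁+j₂+J+1=8
(j₁±m₁, j₂±m₂, J±M) = (1,1,4,2,4,2)
P² = 48
sum k=0..1:
  [0] +1/24 = 1/24
  [1] −1/12 = -1/12
S = -1/24
C² = P²·S² = 1/12 ; C = -0.288675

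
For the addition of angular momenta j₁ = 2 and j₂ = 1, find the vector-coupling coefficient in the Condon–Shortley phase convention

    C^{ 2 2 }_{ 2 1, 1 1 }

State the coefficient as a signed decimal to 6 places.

triangle: 1!*3!*1!/6! = 6/720
(j±m)!: 3!*1!*2!*0!*4!*0! = 288
prefactor² = (2J+1)*Δ*N² = 12
  k=1: −1/(1!*0!*0!*1!*3!*0!) = -1/6
Σ = -1/6  ⇒  CG² = 12*(-1/6)² = 1/3
CG = −√(1/3) = -0.577350

-0.577350  (= −√(1/3))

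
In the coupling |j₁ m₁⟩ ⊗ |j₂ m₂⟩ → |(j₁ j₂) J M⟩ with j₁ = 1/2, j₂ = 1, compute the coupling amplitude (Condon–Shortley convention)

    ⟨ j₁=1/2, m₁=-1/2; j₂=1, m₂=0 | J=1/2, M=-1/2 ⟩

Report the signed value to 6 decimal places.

j₁+j₂−J=1  J+j₁−j₂=0  J−j₁+j₂=1  j₁+j₂+J+1=3
(j₁±m₁, j₂±m₂, J±M) = (0,1,1,1,0,1)
P² = 1/3
sum k=1..1:
  [1] −1/1 = -1
S = -1
C² = P²·S² = 1/3 ; C = -0.577350

-0.577350  (= −√(1/3))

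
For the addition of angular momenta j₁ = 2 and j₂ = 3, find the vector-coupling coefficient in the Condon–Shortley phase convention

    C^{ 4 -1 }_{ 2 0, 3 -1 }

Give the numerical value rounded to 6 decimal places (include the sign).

triangle: 1!·3!·5!/10! = 720/3628800
(j±m)!: 2!·2!·2!·4!·3!·5! = 138240
prefactor² = (2J+1)·Δ·N² = 1728/7
  k=0: +1/(0!·1!·2!·2!·1!·3!) = 1/24
  k=1: −1/(1!·0!·1!·1!·2!·4!) = -1/48
Σ = 1/48  ⇒  CG² = 1728/7·1/48² = 3/28
CG = +√(3/28) = +0.327327

+√(3/28) ≈ +0.327327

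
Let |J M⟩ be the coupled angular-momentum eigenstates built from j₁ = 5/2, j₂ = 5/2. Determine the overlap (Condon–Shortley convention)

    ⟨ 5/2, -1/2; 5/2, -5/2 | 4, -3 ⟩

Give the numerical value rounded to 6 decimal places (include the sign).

j₁+j₂−J=1  J+j₁−j₂=4  J−j₁+j₂=4  j₁+j₂+J+1=10
(j₁±m₁, j₂±m₂, J±M) = (2,3,0,5,1,7)
P² = 10368
sum k=0..0:
  [0] +1/144 = 1/144
S = 1/144
C² = P²·S² = 1/2 ; C = +0.707107

+√(1/2) = +0.707107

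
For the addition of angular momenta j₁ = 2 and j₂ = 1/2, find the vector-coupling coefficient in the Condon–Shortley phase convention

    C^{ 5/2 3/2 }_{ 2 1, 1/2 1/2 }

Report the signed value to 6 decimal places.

√[6·0!4!1!/6! · 3!1!1!0!4!1!] = √(144/5)
  +(−1)^0/∏(0,0,1,1,3,0)! = 1/6  (running 1/6)
⟨..|..⟩ = √(144/5)·(1/6) = +0.894427

+0.894427  (= +√(4/5))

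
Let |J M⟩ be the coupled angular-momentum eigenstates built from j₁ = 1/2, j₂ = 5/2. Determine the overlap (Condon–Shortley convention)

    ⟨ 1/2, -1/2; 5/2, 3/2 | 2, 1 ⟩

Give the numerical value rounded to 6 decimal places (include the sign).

triangle: 1!×0!×4!/6! = 24/720
(j±m)!: 0!×1!×4!×1!×3!×1! = 144
prefactor² = (2J+1)×Δ×N² = 24
  k=1: −1/(1!×0!×0!×3!×0!×1!) = -1/6
Σ = -1/6  ⇒  CG² = 24×(-1/6)² = 2/3
CG = −√(2/3) = -0.816497

-0.816497  (= −√(2/3))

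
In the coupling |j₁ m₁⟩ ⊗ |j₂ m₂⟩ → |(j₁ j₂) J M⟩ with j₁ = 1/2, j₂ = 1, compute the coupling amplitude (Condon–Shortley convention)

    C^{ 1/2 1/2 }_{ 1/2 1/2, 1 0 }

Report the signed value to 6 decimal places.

+0.577350

j₁+j₂−J=1  J+j₁−j₂=0  J−j₁+j₂=1  j₁+j₂+J+1=3
(j₁±m₁, j₂±m₂, J±M) = (1,0,1,1,1,0)
P² = 1/3
sum k=0..0:
  [0] +1/1 = 1
S = 1
C² = P²·S² = 1/3 ; C = +0.577350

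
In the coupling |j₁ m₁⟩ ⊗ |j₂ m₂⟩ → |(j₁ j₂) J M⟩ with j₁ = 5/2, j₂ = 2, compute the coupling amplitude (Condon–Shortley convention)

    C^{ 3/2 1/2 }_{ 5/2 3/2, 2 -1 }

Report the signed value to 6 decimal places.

-0.138013

triangle: 3!×2!×1!/7! = 12/5040
(j±m)!: 4!×1!×1!×3!×2!×1! = 288
prefactor² = (2J+1)×Δ×N² = 96/35
  k=0: +1/(0!×3!×1!×1!×1!×0!) = 1/6
  k=1: −1/(1!×2!×0!×0!×2!×1!) = -1/4
Σ = -1/12  ⇒  CG² = 96/35×(-1/12)² = 2/105
CG = −√(2/105) = -0.138013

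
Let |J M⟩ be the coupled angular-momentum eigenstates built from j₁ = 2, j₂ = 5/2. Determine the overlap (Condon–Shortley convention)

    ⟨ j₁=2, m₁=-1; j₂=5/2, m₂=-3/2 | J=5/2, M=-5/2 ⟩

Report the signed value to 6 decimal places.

-0.654654

triangle: 2!·2!·3!/8! = 24/40320
(j±m)!: 1!·3!·1!·4!·0!·5! = 17280
prefactor² = (2J+1)·Δ·N² = 432/7
  k=1: −1/(1!·1!·2!·0!·0!·3!) = -1/12
Σ = -1/12  ⇒  CG² = 432/7·(-1/12)² = 3/7
CG = −√(3/7) = -0.654654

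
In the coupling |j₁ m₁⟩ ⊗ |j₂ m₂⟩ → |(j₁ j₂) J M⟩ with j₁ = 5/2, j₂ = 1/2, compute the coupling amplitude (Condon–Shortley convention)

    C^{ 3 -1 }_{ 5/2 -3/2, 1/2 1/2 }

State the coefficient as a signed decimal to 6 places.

√[7·0!5!1!/7! · 1!4!1!0!2!4!] = √(192)
  +(−1)^0/∏(0,0,4,1,1,0)! = 1/24  (running 1/24)
⟨..|..⟩ = √(192)·(1/24) = +0.577350

+√(1/3) = +0.577350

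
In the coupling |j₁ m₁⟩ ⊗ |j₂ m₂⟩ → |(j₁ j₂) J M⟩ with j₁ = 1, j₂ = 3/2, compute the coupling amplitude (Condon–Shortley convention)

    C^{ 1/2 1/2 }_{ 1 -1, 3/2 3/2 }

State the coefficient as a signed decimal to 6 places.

+0.707107  (= +√(1/2))

j₁+j₂−J=2  J+j₁−j₂=0  J−j₁+j₂=1  j₁+j₂+J+1=4
(j₁±m₁, j₂±m₂, J±M) = (0,2,3,0,1,0)
P² = 2
sum k=2..2:
  [2] +1/2 = 1/2
S = 1/2
C² = P²·S² = 1/2 ; C = +0.707107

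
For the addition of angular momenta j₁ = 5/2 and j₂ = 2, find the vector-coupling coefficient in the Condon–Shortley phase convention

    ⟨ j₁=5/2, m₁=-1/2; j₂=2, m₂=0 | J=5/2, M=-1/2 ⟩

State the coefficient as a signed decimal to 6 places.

-0.478091

√[6·2!3!2!/8! · 2!3!2!2!2!3!] = √(72/35)
  +(−1)^0/∏(0,2,3,2,0,0)! = 1/24  (running 1/24)
  +(−1)^1/∏(1,1,2,1,1,1)! = -1/2  (running -11/24)
  +(−1)^2/∏(2,0,1,0,2,2)! = 1/8  (running -1/3)
⟨..|..⟩ = √(72/35)·(-1/3) = -0.478091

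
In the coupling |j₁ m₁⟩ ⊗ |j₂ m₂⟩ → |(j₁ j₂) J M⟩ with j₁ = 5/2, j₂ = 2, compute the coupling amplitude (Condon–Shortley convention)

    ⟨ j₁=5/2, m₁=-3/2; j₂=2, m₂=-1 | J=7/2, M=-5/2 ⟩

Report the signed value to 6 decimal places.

√[8·1!4!3!/9! · 1!4!1!3!1!6!] = √(2304/7)
  +(−1)^0/∏(0,1,4,1,0,2)! = 1/48  (running 1/48)
  +(−1)^1/∏(1,0,3,0,1,3)! = -1/36  (running -1/144)
⟨..|..⟩ = √(2304/7)·(-1/144) = -0.125988

−√(1/63) = -0.125988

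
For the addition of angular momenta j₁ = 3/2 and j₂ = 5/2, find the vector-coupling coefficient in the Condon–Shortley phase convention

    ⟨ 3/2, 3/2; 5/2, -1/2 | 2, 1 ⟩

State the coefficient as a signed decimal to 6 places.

√[5·2!1!3!/7! · 3!0!2!3!3!1!] = √(36/7)
  +(−1)^0/∏(0,2,0,2,1,1)! = 1/4  (running 1/4)
⟨..|..⟩ = √(36/7)·(1/4) = +0.566947

+0.566947  (= +√(9/28))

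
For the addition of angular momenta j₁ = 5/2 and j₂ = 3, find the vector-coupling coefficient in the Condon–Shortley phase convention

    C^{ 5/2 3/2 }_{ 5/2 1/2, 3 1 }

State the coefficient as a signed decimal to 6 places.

+√(1/35) ≈ +0.169031

triangle: 3!·2!·3!/9! = 72/362880
(j±m)!: 3!·2!·4!·2!·4!·1! = 13824
prefactor² = (2J+1)·Δ·N² = 576/35
  k=1: −1/(1!·2!·1!·3!·1!·0!) = -1/12
  k=2: +1/(2!·1!·0!·2!·2!·1!) = 1/8
Σ = 1/24  ⇒  CG² = 576/35·1/24² = 1/35
CG = +√(1/35) = +0.169031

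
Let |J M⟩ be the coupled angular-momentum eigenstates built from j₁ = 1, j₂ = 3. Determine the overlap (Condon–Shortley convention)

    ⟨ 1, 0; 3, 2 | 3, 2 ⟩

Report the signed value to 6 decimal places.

-0.577350

j₁+j₂−J=1  J+j₁−j₂=1  J−j₁+j₂=5  j₁+j₂+J+1=8
(j₁±m₁, j₂±m₂, J±M) = (1,1,5,1,5,1)
P² = 300
sum k=0..1:
  [0] +1/120 = 1/120
  [1] −1/24 = -1/24
S = -1/30
C² = P²·S² = 1/3 ; C = -0.577350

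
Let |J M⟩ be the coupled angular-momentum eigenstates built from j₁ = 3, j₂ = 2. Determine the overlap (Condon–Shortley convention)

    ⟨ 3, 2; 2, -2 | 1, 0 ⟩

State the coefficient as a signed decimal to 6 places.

+√(1/7) ≈ +0.377964

triangle: 4!·2!·0!/7! = 48/5040
(j±m)!: 5!·1!·0!·4!·1!·1! = 2880
prefactor² = (2J+1)·Δ·N² = 576/7
  k=0: +1/(0!·4!·1!·0!·1!·0!) = 1/24
Σ = 1/24  ⇒  CG² = 576/7·1/24² = 1/7
CG = +√(1/7) = +0.377964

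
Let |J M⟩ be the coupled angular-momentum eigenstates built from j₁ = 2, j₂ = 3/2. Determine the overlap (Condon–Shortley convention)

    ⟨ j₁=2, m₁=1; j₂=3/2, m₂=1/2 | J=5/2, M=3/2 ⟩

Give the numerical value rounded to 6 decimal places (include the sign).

triangle: 1!×3!×2!/7! = 12/5040
(j±m)!: 3!×1!×2!×1!×4!×1! = 288
prefactor² = (2J+1)×Δ×N² = 144/35
  k=0: +1/(0!×1!×1!×2!×2!×0!) = 1/4
  k=1: −1/(1!×0!×0!×1!×3!×1!) = -1/6
Σ = 1/12  ⇒  CG² = 144/35×1/12² = 1/35
CG = +√(1/35) = +0.169031

+√(1/35) = +0.169031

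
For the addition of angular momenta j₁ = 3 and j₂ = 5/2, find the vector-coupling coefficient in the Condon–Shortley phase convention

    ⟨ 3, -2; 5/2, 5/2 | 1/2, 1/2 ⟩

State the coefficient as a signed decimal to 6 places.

triangle: 5!*1!*0!/7! = 120/5040
(j±m)!: 1!*5!*5!*0!*1!*0! = 14400
prefactor² = (2J+1)*Δ*N² = 4800/7
  k=5: −1/(5!*0!*0!*0!*1!*0!) = -1/120
Σ = -1/120  ⇒  CG² = 4800/7*(-1/120)² = 1/21
CG = −√(1/21) = -0.218218

-0.218218  (= −√(1/21))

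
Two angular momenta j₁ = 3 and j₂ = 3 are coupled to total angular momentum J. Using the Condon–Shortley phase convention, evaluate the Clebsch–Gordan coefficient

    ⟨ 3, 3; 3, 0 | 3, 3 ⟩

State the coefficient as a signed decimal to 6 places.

+0.408248

triangle: 3!×3!×3!/10! = 216/3628800
(j±m)!: 6!×0!×3!×3!×6!×0! = 18662400
prefactor² = (2J+1)×Δ×N² = 7776
  k=0: +1/(0!×3!×0!×3!×3!×0!) = 1/216
Σ = 1/216  ⇒  CG² = 7776×1/216² = 1/6
CG = +√(1/6) = +0.408248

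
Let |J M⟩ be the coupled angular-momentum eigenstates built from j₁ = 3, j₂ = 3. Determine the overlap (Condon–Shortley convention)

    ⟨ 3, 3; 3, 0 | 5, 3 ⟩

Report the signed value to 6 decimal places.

√[11·1!5!5!/12! · 6!0!3!3!8!2!] = √(691200)
  +(−1)^0/∏(0,1,0,3,5,2)! = 1/1440  (running 1/1440)
⟨..|..⟩ = √(691200)·(1/1440) = +0.577350

+0.577350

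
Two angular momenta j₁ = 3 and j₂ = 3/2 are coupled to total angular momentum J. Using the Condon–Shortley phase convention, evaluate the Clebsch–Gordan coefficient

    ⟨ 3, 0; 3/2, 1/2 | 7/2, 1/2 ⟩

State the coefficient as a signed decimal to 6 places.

−√(2/21) ≈ -0.308607

triangle: 1!·5!·2!/9! = 240/362880
(j±m)!: 3!·3!·2!·1!·4!·3! = 10368
prefactor² = (2J+1)·Δ·N² = 384/7
  k=0: +1/(0!·1!·3!·2!·2!·0!) = 1/24
  k=1: −1/(1!·0!·2!·1!·3!·1!) = -1/12
Σ = -1/24  ⇒  CG² = 384/7·(-1/24)² = 2/21
CG = −√(2/21) = -0.308607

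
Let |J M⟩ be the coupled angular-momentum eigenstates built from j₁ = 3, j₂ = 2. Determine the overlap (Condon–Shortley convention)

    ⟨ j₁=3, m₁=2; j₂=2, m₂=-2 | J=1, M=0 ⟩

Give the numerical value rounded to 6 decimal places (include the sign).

triangle: 4!*2!*0!/7! = 48/5040
(j±m)!: 5!*1!*0!*4!*1!*1! = 2880
prefactor² = (2J+1)*Δ*N² = 576/7
  k=0: +1/(0!*4!*1!*0!*1!*0!) = 1/24
Σ = 1/24  ⇒  CG² = 576/7*1/24² = 1/7
CG = +√(1/7) = +0.377964

+√(1/7) ≈ +0.377964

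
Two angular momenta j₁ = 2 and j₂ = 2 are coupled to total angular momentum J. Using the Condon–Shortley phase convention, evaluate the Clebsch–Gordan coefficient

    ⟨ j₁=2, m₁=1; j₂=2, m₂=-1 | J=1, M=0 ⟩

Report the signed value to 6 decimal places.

−√(1/10) = -0.316228

√[3·3!1!1!/6! · 3!1!1!3!1!1!] = √(9/10)
  +(−1)^0/∏(0,3,1,1,0,0)! = 1/6  (running 1/6)
  +(−1)^1/∏(1,2,0,0,1,1)! = -1/2  (running -1/3)
⟨..|..⟩ = √(9/10)·(-1/3) = -0.316228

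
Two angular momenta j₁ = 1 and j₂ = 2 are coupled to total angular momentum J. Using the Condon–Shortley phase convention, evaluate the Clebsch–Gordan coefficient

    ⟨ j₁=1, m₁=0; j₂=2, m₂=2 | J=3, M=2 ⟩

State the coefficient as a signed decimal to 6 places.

triangle: 0!×2!×4!/7! = 48/5040
(j±m)!: 1!×1!×4!×0!×5!×1! = 2880
prefactor² = (2J+1)×Δ×N² = 192
  k=0: +1/(0!×0!×1!×4!×1!×0!) = 1/24
Σ = 1/24  ⇒  CG² = 192×1/24² = 1/3
CG = +√(1/3) = +0.577350

+0.577350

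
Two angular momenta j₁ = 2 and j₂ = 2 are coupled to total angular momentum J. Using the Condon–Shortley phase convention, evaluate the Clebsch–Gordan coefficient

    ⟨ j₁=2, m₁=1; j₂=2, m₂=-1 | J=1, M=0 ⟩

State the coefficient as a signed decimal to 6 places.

j₁+j₂−J=3  J+j₁−j₂=1  J−j₁+j₂=1  j₁+j₂+J+1=6
(j₁±m₁, j₂±m₂, J±M) = (3,1,1,3,1,1)
P² = 9/10
sum k=0..1:
  [0] +1/6 = 1/6
  [1] −1/2 = -1/2
S = -1/3
C² = P²·S² = 1/10 ; C = -0.316228

−√(1/10) = -0.316228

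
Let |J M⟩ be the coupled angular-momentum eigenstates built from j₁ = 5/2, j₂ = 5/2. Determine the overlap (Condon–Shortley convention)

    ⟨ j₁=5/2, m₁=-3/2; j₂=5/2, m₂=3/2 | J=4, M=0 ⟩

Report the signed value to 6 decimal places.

√[9·1!4!4!/10! · 1!4!4!1!4!4!] = √(82944/175)
  +(−1)^0/∏(0,1,4,4,0,0)! = 1/576  (running 1/576)
  +(−1)^1/∏(1,0,3,3,1,1)! = -1/36  (running -5/192)
⟨..|..⟩ = √(82944/175)·(-5/192) = -0.566947

−√(9/28) = -0.566947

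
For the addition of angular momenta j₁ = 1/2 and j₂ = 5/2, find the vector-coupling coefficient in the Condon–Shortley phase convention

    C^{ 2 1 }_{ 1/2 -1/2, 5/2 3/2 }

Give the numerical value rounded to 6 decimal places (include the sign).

-0.816497

√[5·1!0!4!/6! · 0!1!4!1!3!1!] = √(24)
  +(−1)^1/∏(1,0,0,3,0,1)! = -1/6  (running -1/6)
⟨..|..⟩ = √(24)·(-1/6) = -0.816497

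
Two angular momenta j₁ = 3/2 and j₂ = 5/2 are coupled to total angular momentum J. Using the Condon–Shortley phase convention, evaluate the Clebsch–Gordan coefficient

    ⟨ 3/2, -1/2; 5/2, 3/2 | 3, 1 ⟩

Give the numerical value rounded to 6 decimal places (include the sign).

j₁+j₂−J=1  J+j₁−j₂=2  J−j₁+j₂=4  j₁+j₂+J+1=8
(j₁±m₁, j₂±m₂, J±M) = (1,2,4,1,4,2)
P² = 96/5
sum k=0..1:
  [0] +1/48 = 1/48
  [1] −1/6 = -1/6
S = -7/48
C² = P²·S² = 49/120 ; C = -0.639010

−√(49/120) = -0.639010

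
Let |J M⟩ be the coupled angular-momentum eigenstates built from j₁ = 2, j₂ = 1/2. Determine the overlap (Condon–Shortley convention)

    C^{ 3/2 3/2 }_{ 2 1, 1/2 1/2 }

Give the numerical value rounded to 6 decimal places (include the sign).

−√(1/5) ≈ -0.447214

j₁+j₂−J=1  J+j₁−j₂=3  J−j₁+j₂=0  j₁+j₂+J+1=5
(j₁±m₁, j₂±m₂, J±M) = (3,1,1,0,3,0)
P² = 36/5
sum k=1..1:
  [1] −1/6 = -1/6
S = -1/6
C² = P²·S² = 1/5 ; C = -0.447214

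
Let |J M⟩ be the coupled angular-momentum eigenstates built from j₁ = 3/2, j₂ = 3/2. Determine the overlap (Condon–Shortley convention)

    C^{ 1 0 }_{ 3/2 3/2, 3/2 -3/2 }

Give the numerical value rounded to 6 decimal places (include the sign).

+0.670820

j₁+j₂−J=2  J+j₁−j₂=1  J−j₁+j₂=1  j₁+j₂+J+1=5
(j₁±m₁, j₂±m₂, J±M) = (3,0,0,3,1,1)
P² = 9/5
sum k=0..0:
  [0] +1/2 = 1/2
S = 1/2
C² = P²·S² = 9/20 ; C = +0.670820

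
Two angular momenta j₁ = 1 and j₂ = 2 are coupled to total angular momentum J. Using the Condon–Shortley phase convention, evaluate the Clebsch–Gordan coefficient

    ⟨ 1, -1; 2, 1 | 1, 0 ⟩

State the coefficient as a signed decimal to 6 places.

j₁+j₂−J=2  J+j₁−j₂=0  J−j₁+j₂=2  j₁+j₂+J+1=5
(j₁±m₁, j₂±m₂, J±M) = (0,2,3,1,1,1)
P² = 6/5
sum k=2..2:
  [2] +1/2 = 1/2
S = 1/2
C² = P²·S² = 3/10 ; C = +0.547723

+√(3/10) = +0.547723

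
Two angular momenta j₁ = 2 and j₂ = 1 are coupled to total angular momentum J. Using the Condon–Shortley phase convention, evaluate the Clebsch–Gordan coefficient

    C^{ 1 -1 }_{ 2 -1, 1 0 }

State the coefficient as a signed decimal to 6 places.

√[3·2!2!0!/5! · 1!3!1!1!0!2!] = √(6/5)
  +(−1)^1/∏(1,1,2,0,0,0)! = -1/2  (running -1/2)
⟨..|..⟩ = √(6/5)·(-1/2) = -0.547723

-0.547723  (= −√(3/10))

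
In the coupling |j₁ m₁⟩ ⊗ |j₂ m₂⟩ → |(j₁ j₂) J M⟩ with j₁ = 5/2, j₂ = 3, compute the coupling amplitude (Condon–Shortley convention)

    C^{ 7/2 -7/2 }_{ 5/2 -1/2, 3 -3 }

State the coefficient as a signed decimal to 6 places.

+0.577350

triangle: 2!·3!·4!/10! = 288/3628800
(j±m)!: 2!·3!·0!·6!·0!·7! = 43545600
prefactor² = (2J+1)·Δ·N² = 27648
  k=0: +1/(0!·2!·3!·0!·0!·4!) = 1/288
Σ = 1/288  ⇒  CG² = 27648·1/288² = 1/3
CG = +√(1/3) = +0.577350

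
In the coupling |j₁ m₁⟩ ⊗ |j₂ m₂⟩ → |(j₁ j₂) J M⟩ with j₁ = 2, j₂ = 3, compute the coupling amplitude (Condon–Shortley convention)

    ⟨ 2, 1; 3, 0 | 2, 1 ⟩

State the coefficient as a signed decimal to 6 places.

-0.534522  (= −√(2/7))

√[5·3!1!3!/8! · 3!1!3!3!3!1!] = √(81/14)
  +(−1)^0/∏(0,3,1,3,0,0)! = 1/36  (running 1/36)
  +(−1)^1/∏(1,2,0,2,1,1)! = -1/4  (running -2/9)
⟨..|..⟩ = √(81/14)·(-2/9) = -0.534522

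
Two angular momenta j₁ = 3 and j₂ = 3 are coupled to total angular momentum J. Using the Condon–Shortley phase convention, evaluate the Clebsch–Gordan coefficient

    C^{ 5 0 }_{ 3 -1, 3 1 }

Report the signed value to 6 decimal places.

−√(25/84) ≈ -0.545545

j₁+j₂−J=1  J+j₁−j₂=5  J−j₁+j₂=5  j₁+j₂+J+1=12
(j₁±m₁, j₂±m₂, J±M) = (2,4,4,2,5,5)
P² = 76800/7
sum k=0..1:
  [0] +1/576 = 1/576
  [1] −1/144 = -1/144
S = -1/192
C² = P²·S² = 25/84 ; C = -0.545545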